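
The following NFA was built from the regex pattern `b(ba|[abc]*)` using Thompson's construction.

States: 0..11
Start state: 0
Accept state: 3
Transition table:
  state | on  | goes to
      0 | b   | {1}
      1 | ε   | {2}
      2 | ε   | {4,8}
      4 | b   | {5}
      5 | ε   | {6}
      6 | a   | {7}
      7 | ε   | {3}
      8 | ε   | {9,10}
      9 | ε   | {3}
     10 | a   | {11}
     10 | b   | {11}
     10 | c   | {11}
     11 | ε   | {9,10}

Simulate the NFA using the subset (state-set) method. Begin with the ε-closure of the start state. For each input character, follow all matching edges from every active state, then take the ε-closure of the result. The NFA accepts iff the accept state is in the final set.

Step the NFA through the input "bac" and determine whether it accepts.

Answer: ACCEPT

Derivation:
start: ε-closure({0}) = {0}
'b' @ 1: {1,2,3,4,8,9,10}  (accept∈set)
'a' @ 2: {3,9,10,11}  (accept∈set)
'c' @ 3: {3,9,10,11}  (accept∈set)
end set {3,9,10,11} — state 3 in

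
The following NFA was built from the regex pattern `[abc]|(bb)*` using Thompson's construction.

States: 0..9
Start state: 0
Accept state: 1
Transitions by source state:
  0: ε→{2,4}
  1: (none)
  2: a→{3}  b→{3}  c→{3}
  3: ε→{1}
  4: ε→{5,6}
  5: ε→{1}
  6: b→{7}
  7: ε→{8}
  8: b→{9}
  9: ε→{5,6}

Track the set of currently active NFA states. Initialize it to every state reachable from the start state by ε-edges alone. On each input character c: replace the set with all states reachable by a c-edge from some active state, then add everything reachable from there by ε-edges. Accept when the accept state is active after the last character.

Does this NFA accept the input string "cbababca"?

start: ε-closure({0}) = {0,1,2,4,5,6}
'c' @ 1: {1,3}  [accepting]
'b' @ 2: {}  — no active states
rest 'ababca' ignored (set empty)
end set {} — state 1 not in

Answer: REJECT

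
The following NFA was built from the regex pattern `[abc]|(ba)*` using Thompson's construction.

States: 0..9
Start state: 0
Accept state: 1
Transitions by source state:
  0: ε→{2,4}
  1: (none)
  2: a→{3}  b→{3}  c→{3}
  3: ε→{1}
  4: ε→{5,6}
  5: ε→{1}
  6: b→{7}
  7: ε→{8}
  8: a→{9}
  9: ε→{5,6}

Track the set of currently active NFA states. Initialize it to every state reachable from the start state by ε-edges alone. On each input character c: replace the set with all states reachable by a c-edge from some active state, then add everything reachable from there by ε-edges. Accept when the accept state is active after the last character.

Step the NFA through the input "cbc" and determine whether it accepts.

Answer: REJECT

Derivation:
initial (ε-close {0}): {0,1,2,4,5,6}
'c' @ 1: {1,3}  [accepting]
'b' @ 2: {}  — state set empty
rest 'c' ignored (set empty)
end set {} — state 1 not in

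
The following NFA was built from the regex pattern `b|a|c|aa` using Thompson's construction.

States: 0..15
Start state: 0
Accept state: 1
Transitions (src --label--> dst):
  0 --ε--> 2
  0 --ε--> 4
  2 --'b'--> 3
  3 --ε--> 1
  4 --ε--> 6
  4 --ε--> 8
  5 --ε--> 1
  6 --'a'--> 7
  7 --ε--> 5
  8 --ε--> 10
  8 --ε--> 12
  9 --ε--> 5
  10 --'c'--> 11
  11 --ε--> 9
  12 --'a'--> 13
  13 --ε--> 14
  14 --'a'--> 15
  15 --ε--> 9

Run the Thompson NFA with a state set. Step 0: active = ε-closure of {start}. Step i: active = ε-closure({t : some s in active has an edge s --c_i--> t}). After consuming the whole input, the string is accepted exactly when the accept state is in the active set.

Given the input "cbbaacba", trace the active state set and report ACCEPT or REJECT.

Answer: REJECT

Steps:
start: ε-closure({0}) = {0,2,4,6,8,10,12}
'c' @ 1: {1,5,9,11}  [accepting]
'b' @ 2: {}  — no active states
rest 'baacba' ignored (set empty)
after full input: {}  (accept=1 not in)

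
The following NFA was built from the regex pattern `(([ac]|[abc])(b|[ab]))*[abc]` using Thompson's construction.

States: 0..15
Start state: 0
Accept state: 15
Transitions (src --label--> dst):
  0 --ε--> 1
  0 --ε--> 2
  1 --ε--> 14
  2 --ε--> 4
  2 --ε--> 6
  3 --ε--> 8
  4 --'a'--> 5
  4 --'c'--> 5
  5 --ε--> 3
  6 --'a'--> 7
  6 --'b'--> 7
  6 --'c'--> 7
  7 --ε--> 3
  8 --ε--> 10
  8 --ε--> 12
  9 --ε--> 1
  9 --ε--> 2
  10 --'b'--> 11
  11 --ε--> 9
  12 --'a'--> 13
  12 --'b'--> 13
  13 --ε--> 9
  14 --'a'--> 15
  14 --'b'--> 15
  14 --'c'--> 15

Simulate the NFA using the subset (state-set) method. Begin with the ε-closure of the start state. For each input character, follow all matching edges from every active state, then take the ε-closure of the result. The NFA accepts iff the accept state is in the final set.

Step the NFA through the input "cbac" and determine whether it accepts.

start: ε-closure({0}) = {0,1,2,4,6,14}
'c' @ 1: {3,5,7,8,10,12,15}  (accept∈set)
'b' @ 2: {1,2,4,6,9,11,13,14}
'a' @ 3: {3,5,7,8,10,12,15}  (accept∈set)
'c' @ 4: {}  — dead — no transitions
final: {}; accept 15 not in set

Answer: REJECT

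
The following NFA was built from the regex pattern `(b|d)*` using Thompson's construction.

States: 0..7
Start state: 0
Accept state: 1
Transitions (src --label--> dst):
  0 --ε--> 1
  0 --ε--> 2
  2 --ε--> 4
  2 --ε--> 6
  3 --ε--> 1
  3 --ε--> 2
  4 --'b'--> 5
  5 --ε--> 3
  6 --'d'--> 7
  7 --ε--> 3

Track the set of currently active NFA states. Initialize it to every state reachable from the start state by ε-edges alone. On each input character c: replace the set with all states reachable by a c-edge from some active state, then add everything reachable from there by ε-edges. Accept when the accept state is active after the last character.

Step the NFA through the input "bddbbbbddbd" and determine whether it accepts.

Answer: ACCEPT

Trace:
S₀ = ε-closure({0}) = {0,1,2,4,6}
'b' @ 1: {1,2,3,4,5,6}  ✓accept
'd' @ 2: {1,2,3,4,6,7}  ✓accept
'd' @ 3: {1,2,3,4,6,7}  ✓accept
'b' @ 4: {1,2,3,4,5,6}  ✓accept
'b' @ 5: {1,2,3,4,5,6}  ✓accept
'b' @ 6: {1,2,3,4,5,6}  ✓accept
'b' @ 7: {1,2,3,4,5,6}  ✓accept
'd' @ 8: {1,2,3,4,6,7}  ✓accept
'd' @ 9: {1,2,3,4,6,7}  ✓accept
'b' @ 10: {1,2,3,4,5,6}  ✓accept
'd' @ 11: {1,2,3,4,6,7}  ✓accept
after full input: {1,2,3,4,6,7}  (accept=1 in)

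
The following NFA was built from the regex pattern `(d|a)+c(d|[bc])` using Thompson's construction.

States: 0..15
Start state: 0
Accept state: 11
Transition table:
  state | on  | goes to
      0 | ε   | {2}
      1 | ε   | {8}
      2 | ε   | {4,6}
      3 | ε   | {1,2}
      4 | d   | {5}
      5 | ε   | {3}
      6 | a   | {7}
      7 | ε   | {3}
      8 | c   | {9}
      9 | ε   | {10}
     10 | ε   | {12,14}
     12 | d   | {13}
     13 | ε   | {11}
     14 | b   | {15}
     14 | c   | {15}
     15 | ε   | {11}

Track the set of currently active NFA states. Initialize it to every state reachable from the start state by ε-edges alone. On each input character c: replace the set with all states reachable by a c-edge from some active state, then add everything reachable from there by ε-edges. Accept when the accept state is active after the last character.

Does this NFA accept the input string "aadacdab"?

S₀ = ε-closure({0}) = {0,2,4,6}
'a' @ 1: {1,2,3,4,6,7,8}
'a' @ 2: {1,2,3,4,6,7,8}
'd' @ 3: {1,2,3,4,5,6,8}
'a' @ 4: {1,2,3,4,6,7,8}
'c' @ 5: {9,10,12,14}
'd' @ 6: {11,13}  [accepting]
'a' @ 7: {}  — state set empty
rest 'b' ignored (set empty)
after full input: {}  (accept=11 not in)

Answer: REJECT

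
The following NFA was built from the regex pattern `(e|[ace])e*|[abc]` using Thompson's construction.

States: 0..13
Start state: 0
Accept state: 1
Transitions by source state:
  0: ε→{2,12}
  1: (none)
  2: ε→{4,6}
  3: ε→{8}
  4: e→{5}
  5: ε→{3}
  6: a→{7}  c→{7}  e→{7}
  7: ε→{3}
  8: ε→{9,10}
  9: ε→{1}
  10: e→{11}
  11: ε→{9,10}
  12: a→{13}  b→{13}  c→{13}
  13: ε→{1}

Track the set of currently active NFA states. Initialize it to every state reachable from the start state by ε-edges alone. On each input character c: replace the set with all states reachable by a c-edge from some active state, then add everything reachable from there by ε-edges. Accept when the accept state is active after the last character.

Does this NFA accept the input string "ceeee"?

Answer: ACCEPT

Derivation:
initial (ε-close {0}): {0,2,4,6,12}
'c' @ 1: {1,3,7,8,9,10,13}  [accepting]
'e' @ 2: {1,9,10,11}  [accepting]
'e' @ 3: {1,9,10,11}  [accepting]
'e' @ 4: {1,9,10,11}  [accepting]
'e' @ 5: {1,9,10,11}  [accepting]
end set {1,9,10,11} — state 1 in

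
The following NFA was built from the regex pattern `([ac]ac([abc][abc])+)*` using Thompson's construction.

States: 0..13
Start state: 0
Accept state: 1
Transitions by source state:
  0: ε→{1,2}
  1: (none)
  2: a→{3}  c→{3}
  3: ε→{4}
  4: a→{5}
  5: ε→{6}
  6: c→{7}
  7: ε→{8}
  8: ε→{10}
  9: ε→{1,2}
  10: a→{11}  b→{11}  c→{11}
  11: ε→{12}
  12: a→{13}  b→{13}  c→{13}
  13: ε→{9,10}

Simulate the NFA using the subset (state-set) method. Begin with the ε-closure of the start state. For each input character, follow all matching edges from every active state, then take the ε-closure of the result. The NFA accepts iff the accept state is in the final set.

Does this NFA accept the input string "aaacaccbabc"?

Answer: REJECT

Derivation:
initial (ε-close {0}): {0,1,2}
'a' @ 1: {3,4}
'a' @ 2: {5,6}
'a' @ 3: {}  — no active states
rest 'caccbabc' ignored (set empty)
final: {}; accept 1 not in set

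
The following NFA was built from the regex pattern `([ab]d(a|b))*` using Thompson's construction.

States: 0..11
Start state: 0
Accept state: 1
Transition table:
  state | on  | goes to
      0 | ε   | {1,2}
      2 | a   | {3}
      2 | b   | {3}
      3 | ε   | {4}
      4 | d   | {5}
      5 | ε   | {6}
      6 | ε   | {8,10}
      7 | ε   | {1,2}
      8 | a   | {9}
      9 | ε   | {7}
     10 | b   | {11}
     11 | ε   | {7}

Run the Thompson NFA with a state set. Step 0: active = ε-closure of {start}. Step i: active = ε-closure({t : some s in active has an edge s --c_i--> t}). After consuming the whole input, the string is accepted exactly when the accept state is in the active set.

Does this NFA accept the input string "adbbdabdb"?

start: ε-closure({0}) = {0,1,2}
'a' @ 1: {3,4}
'd' @ 2: {5,6,8,10}
'b' @ 3: {1,2,7,11}  ✓accept
'b' @ 4: {3,4}
'd' @ 5: {5,6,8,10}
'a' @ 6: {1,2,7,9}  ✓accept
'b' @ 7: {3,4}
'd' @ 8: {5,6,8,10}
'b' @ 9: {1,2,7,11}  ✓accept
final: {1,2,7,11}; accept 1 in set

Answer: ACCEPT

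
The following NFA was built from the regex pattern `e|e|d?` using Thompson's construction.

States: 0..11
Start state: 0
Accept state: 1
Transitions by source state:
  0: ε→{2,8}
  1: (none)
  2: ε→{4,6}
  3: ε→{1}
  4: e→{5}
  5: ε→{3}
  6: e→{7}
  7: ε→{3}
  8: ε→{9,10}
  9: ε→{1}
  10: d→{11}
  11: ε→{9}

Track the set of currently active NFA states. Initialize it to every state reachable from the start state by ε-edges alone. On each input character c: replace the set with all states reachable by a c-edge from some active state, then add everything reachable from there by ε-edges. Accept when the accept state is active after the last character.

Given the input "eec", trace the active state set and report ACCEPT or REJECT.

S₀ = ε-closure({0}) = {0,1,2,4,6,8,9,10}
'e' @ 1: {1,3,5,7}  [accepting]
'e' @ 2: {}  — dead — no transitions
rest 'c' ignored (set empty)
final: {}; accept 1 not in set

Answer: REJECT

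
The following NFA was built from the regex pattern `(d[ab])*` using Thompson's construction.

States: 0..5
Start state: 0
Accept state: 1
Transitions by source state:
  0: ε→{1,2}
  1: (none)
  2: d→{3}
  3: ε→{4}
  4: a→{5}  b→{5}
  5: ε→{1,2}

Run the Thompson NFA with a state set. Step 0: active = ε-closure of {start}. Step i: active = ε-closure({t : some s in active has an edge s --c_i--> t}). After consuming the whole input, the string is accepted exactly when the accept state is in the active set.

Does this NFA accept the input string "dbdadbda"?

Answer: ACCEPT

Trace:
initial (ε-close {0}): {0,1,2}
'd' @ 1: {3,4}
'b' @ 2: {1,2,5}  [accepting]
'd' @ 3: {3,4}
'a' @ 4: {1,2,5}  [accepting]
'd' @ 5: {3,4}
'b' @ 6: {1,2,5}  [accepting]
'd' @ 7: {3,4}
'a' @ 8: {1,2,5}  [accepting]
after full input: {1,2,5}  (accept=1 in)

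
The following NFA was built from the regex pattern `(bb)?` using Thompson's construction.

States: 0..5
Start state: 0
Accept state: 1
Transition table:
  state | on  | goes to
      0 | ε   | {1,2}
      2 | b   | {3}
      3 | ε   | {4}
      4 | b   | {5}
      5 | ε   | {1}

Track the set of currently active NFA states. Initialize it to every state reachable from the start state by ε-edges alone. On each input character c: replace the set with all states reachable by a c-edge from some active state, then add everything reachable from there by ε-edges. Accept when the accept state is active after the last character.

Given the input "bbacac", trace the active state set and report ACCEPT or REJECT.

Answer: REJECT

Steps:
start: ε-closure({0}) = {0,1,2}
'b' @ 1: {3,4}
'b' @ 2: {1,5}  ✓accept
'a' @ 3: {}  — state set empty
rest 'cac' ignored (set empty)
end set {} — state 1 not in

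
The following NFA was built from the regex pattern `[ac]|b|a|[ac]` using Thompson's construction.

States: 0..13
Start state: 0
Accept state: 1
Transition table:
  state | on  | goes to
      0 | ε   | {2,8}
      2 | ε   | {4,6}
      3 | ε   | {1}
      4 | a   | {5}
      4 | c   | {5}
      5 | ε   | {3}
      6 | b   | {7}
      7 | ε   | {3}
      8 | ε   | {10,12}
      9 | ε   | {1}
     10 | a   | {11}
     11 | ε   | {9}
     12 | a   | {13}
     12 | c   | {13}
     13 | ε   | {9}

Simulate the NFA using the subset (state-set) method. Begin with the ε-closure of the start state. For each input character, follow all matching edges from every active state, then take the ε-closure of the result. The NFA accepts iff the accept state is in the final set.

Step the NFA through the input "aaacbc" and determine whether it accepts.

S₀ = ε-closure({0}) = {0,2,4,6,8,10,12}
'a' @ 1: {1,3,5,9,11,13}  [accepting]
'a' @ 2: {}  — no active states
rest 'acbc' ignored (set empty)
end set {} — state 1 not in

Answer: REJECT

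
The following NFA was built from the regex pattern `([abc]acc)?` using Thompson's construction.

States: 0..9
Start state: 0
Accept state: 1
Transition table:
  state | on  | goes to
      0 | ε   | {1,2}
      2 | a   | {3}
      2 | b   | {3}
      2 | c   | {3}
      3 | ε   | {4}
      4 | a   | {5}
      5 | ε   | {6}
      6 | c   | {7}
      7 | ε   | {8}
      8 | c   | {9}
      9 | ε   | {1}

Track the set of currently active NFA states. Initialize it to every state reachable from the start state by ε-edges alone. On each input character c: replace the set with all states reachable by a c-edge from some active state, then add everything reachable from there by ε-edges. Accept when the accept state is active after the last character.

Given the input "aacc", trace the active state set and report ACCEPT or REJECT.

initial (ε-close {0}): {0,1,2}
'a' @ 1: {3,4}
'a' @ 2: {5,6}
'c' @ 3: {7,8}
'c' @ 4: {1,9}  (accept∈set)
after full input: {1,9}  (accept=1 in)

Answer: ACCEPT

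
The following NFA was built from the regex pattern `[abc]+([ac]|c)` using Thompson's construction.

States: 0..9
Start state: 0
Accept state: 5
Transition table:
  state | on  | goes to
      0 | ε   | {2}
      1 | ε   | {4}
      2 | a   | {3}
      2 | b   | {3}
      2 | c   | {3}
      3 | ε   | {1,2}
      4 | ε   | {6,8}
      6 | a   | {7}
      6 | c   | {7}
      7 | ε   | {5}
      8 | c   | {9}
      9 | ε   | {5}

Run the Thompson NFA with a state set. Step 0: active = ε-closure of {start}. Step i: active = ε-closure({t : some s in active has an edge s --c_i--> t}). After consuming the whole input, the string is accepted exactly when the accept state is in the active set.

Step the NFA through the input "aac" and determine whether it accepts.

S₀ = ε-closure({0}) = {0,2}
'a' @ 1: {1,2,3,4,6,8}
'a' @ 2: {1,2,3,4,5,6,7,8}  ✓accept
'c' @ 3: {1,2,3,4,5,6,7,8,9}  ✓accept
final: {1,2,3,4,5,6,7,8,9}; accept 5 in set

Answer: ACCEPT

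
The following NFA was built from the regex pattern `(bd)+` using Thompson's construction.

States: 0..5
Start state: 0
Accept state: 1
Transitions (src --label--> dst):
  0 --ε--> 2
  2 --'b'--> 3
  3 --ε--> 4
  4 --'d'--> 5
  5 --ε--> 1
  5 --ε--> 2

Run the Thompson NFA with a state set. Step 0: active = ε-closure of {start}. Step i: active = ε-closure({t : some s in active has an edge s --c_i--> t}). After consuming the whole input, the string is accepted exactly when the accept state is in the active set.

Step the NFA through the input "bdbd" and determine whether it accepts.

S₀ = ε-closure({0}) = {0,2}
'b' @ 1: {3,4}
'd' @ 2: {1,2,5}  (accept∈set)
'b' @ 3: {3,4}
'd' @ 4: {1,2,5}  (accept∈set)
end set {1,2,5} — state 1 in

Answer: ACCEPT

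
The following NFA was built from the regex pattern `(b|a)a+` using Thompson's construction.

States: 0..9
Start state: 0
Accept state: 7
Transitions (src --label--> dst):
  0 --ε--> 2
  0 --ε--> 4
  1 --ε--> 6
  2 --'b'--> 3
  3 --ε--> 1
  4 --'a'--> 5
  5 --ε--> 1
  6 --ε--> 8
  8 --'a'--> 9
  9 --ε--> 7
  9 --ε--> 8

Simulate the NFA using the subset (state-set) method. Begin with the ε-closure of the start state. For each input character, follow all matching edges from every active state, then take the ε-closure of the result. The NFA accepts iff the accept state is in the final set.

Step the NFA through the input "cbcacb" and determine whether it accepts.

Answer: REJECT

Steps:
start: ε-closure({0}) = {0,2,4}
'c' @ 1: {}  — dead — no transitions
rest 'bcacb' ignored (set empty)
after full input: {}  (accept=7 not in)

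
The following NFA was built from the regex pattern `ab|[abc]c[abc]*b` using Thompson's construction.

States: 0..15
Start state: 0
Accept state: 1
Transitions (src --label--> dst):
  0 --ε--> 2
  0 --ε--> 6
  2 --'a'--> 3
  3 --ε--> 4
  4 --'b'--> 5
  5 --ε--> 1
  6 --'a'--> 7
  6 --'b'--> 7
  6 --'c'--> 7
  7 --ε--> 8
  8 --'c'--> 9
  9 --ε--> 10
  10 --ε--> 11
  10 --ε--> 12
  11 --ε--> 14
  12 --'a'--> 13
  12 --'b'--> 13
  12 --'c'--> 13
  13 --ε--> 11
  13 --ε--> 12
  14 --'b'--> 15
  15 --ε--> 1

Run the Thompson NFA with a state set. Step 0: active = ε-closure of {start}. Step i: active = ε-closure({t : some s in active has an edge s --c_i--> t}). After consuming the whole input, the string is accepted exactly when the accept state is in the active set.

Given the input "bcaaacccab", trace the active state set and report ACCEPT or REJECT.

Answer: ACCEPT

Trace:
start: ε-closure({0}) = {0,2,6}
'b' @ 1: {7,8}
'c' @ 2: {9,10,11,12,14}
'a' @ 3: {11,12,13,14}
'a' @ 4: {11,12,13,14}
'a' @ 5: {11,12,13,14}
'c' @ 6: {11,12,13,14}
'c' @ 7: {11,12,13,14}
'c' @ 8: {11,12,13,14}
'a' @ 9: {11,12,13,14}
'b' @ 10: {1,11,12,13,14,15}  [accepting]
end set {1,11,12,13,14,15} — state 1 in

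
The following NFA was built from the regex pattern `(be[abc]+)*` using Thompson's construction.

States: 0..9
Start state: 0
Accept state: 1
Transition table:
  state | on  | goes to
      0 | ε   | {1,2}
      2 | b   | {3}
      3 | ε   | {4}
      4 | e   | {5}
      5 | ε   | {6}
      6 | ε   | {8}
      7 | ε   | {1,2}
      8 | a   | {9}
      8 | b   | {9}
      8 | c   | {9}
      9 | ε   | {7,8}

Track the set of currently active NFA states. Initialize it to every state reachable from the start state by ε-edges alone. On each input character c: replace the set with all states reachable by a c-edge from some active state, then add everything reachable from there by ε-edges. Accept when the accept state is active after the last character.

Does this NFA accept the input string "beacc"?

initial (ε-close {0}): {0,1,2}
'b' @ 1: {3,4}
'e' @ 2: {5,6,8}
'a' @ 3: {1,2,7,8,9}  ✓accept
'c' @ 4: {1,2,7,8,9}  ✓accept
'c' @ 5: {1,2,7,8,9}  ✓accept
final: {1,2,7,8,9}; accept 1 in set

Answer: ACCEPT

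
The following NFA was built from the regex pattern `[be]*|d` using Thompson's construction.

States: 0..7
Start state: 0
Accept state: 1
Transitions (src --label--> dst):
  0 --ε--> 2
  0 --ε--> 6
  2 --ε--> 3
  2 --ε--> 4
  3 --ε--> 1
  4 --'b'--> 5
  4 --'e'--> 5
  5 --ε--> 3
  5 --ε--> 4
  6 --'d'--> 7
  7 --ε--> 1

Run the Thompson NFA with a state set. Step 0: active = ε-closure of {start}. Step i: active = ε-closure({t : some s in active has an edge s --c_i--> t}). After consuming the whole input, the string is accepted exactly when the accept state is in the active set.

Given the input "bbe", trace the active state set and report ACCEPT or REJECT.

start: ε-closure({0}) = {0,1,2,3,4,6}
'b' @ 1: {1,3,4,5}  [accepting]
'b' @ 2: {1,3,4,5}  [accepting]
'e' @ 3: {1,3,4,5}  [accepting]
after full input: {1,3,4,5}  (accept=1 in)

Answer: ACCEPT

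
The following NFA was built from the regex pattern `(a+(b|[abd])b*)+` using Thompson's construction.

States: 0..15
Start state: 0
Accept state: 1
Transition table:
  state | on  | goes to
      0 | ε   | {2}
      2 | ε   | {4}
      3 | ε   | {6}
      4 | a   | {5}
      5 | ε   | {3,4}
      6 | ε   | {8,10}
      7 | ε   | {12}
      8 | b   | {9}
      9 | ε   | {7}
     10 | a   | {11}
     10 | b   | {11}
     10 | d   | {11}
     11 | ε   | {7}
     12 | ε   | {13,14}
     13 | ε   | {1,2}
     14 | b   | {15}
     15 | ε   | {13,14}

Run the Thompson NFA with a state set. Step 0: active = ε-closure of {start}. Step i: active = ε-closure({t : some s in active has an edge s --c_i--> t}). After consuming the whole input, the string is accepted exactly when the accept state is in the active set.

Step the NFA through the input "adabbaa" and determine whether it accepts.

Answer: ACCEPT

Steps:
start: ε-closure({0}) = {0,2,4}
'a' @ 1: {3,4,5,6,8,10}
'd' @ 2: {1,2,4,7,11,12,13,14}  (accept∈set)
'a' @ 3: {3,4,5,6,8,10}
'b' @ 4: {1,2,4,7,9,11,12,13,14}  (accept∈set)
'b' @ 5: {1,2,4,13,14,15}  (accept∈set)
'a' @ 6: {3,4,5,6,8,10}
'a' @ 7: {1,2,3,4,5,6,7,8,10,11,12,13,14}  (accept∈set)
after full input: {1,2,3,4,5,6,7,8,10,11,12,13,14}  (accept=1 in)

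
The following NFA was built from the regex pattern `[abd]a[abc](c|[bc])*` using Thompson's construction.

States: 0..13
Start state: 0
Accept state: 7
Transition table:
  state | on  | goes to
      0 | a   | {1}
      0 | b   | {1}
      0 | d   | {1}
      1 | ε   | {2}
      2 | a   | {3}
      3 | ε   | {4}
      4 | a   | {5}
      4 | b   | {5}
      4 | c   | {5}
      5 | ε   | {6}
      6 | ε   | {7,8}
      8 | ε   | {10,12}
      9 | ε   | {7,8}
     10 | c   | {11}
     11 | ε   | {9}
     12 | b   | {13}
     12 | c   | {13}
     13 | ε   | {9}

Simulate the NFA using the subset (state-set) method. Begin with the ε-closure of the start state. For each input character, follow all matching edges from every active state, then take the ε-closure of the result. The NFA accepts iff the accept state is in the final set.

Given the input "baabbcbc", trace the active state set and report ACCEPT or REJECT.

initial (ε-close {0}): {0}
'b' @ 1: {1,2}
'a' @ 2: {3,4}
'a' @ 3: {5,6,7,8,10,12}  ✓accept
'b' @ 4: {7,8,9,10,12,13}  ✓accept
'b' @ 5: {7,8,9,10,12,13}  ✓accept
'c' @ 6: {7,8,9,10,11,12,13}  ✓accept
'b' @ 7: {7,8,9,10,12,13}  ✓accept
'c' @ 8: {7,8,9,10,11,12,13}  ✓accept
after full input: {7,8,9,10,11,12,13}  (accept=7 in)

Answer: ACCEPT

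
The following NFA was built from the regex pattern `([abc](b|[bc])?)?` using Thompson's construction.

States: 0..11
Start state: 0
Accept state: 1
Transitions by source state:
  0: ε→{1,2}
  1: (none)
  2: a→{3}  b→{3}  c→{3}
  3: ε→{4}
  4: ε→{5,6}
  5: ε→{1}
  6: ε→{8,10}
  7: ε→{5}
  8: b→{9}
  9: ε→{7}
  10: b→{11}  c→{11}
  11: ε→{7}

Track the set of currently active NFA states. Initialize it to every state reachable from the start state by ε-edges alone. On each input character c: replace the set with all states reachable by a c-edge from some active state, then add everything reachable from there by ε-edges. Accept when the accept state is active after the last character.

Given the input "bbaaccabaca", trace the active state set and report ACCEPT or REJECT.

start: ε-closure({0}) = {0,1,2}
'b' @ 1: {1,3,4,5,6,8,10}  (accept∈set)
'b' @ 2: {1,5,7,9,11}  (accept∈set)
'a' @ 3: {}  — state set empty
rest 'accabaca' ignored (set empty)
end set {} — state 1 not in

Answer: REJECT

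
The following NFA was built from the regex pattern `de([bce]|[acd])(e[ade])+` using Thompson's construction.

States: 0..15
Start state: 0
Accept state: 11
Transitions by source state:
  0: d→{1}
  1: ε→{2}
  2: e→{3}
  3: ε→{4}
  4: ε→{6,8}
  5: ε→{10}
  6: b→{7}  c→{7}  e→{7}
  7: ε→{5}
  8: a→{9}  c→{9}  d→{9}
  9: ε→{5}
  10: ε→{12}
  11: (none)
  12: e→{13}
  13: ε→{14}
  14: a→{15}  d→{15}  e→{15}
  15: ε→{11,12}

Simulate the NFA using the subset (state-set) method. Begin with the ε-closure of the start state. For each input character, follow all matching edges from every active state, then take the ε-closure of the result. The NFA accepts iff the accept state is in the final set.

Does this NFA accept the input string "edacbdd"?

start: ε-closure({0}) = {0}
'e' @ 1: {}  — state set empty
rest 'dacbdd' ignored (set empty)
final: {}; accept 11 not in set

Answer: REJECT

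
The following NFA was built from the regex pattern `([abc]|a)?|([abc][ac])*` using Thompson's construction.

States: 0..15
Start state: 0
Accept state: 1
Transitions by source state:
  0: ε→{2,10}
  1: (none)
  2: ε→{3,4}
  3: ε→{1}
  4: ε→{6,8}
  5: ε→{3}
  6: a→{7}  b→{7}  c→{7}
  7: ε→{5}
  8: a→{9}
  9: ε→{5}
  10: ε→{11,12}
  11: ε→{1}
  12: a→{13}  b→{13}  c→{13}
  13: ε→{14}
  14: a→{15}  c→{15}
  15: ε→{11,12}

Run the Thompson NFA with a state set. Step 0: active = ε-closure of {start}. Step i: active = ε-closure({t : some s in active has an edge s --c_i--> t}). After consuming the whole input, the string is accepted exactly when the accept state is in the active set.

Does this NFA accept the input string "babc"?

initial (ε-close {0}): {0,1,2,3,4,6,8,10,11,12}
'b' @ 1: {1,3,5,7,13,14}  [accepting]
'a' @ 2: {1,11,12,15}  [accepting]
'b' @ 3: {13,14}
'c' @ 4: {1,11,12,15}  [accepting]
final: {1,11,12,15}; accept 1 in set

Answer: ACCEPT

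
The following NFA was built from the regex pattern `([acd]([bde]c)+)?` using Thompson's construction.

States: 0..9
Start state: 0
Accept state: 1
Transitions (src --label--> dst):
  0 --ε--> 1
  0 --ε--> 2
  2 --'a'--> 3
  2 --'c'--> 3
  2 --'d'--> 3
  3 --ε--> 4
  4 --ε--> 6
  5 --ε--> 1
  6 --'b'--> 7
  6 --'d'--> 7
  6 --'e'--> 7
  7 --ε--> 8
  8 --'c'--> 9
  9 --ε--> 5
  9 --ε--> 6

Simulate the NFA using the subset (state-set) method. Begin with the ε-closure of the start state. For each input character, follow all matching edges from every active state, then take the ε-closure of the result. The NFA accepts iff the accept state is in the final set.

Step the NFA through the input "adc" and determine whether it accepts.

S₀ = ε-closure({0}) = {0,1,2}
'a' @ 1: {3,4,6}
'd' @ 2: {7,8}
'c' @ 3: {1,5,6,9}  (accept∈set)
end set {1,5,6,9} — state 1 in

Answer: ACCEPT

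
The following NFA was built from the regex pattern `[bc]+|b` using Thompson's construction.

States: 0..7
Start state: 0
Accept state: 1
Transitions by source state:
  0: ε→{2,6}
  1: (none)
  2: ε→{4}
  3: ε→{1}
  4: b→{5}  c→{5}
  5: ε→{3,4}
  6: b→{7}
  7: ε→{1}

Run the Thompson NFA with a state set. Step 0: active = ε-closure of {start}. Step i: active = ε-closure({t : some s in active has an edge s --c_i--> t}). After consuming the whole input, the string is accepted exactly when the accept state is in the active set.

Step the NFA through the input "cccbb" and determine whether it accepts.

Answer: ACCEPT

Steps:
S₀ = ε-closure({0}) = {0,2,4,6}
'c' @ 1: {1,3,4,5}  [accepting]
'c' @ 2: {1,3,4,5}  [accepting]
'c' @ 3: {1,3,4,5}  [accepting]
'b' @ 4: {1,3,4,5}  [accepting]
'b' @ 5: {1,3,4,5}  [accepting]
after full input: {1,3,4,5}  (accept=1 in)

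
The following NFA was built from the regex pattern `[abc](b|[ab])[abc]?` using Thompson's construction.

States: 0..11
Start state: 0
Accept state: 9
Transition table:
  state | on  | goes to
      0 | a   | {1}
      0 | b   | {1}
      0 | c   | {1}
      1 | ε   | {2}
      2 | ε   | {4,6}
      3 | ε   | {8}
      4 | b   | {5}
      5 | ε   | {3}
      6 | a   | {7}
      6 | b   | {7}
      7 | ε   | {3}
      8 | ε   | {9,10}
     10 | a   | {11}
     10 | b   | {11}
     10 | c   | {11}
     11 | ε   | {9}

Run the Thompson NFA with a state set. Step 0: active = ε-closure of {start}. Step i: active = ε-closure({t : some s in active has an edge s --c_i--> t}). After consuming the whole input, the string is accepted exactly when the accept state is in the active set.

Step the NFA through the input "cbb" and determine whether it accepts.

Answer: ACCEPT

Derivation:
start: ε-closure({0}) = {0}
'c' @ 1: {1,2,4,6}
'b' @ 2: {3,5,7,8,9,10}  ✓accept
'b' @ 3: {9,11}  ✓accept
end set {9,11} — state 9 in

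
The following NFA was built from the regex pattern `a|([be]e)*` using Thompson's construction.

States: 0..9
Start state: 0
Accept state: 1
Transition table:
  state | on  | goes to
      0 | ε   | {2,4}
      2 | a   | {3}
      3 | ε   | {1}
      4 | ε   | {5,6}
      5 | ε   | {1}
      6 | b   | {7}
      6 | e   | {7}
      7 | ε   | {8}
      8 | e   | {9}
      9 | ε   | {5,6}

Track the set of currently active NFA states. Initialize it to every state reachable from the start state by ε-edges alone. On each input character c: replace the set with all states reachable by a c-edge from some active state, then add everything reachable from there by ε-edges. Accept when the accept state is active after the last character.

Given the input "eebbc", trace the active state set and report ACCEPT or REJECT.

initial (ε-close {0}): {0,1,2,4,5,6}
'e' @ 1: {7,8}
'e' @ 2: {1,5,6,9}  [accepting]
'b' @ 3: {7,8}
'b' @ 4: {}  — no active states
rest 'c' ignored (set empty)
after full input: {}  (accept=1 not in)

Answer: REJECT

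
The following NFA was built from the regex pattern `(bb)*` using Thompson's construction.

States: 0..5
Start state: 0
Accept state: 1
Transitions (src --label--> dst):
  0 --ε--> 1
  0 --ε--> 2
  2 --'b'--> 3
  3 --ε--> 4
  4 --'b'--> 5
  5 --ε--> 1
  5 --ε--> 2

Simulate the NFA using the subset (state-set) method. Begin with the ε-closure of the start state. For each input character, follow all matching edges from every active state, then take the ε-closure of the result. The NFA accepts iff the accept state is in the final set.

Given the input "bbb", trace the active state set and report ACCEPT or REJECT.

Answer: REJECT

Trace:
initial (ε-close {0}): {0,1,2}
'b' @ 1: {3,4}
'b' @ 2: {1,2,5}  (accept∈set)
'b' @ 3: {3,4}
end set {3,4} — state 1 not in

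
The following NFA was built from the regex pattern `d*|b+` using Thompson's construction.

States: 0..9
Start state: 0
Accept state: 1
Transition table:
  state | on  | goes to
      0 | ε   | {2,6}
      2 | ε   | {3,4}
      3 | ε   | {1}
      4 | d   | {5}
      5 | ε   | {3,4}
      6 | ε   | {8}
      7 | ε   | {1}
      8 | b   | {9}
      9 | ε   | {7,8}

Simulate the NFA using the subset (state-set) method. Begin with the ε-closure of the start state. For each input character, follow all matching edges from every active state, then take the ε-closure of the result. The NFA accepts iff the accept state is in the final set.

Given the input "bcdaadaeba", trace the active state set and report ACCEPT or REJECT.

Answer: REJECT

Steps:
start: ε-closure({0}) = {0,1,2,3,4,6,8}
'b' @ 1: {1,7,8,9}  ✓accept
'c' @ 2: {}  — no active states
rest 'daadaeba' ignored (set empty)
end set {} — state 1 not in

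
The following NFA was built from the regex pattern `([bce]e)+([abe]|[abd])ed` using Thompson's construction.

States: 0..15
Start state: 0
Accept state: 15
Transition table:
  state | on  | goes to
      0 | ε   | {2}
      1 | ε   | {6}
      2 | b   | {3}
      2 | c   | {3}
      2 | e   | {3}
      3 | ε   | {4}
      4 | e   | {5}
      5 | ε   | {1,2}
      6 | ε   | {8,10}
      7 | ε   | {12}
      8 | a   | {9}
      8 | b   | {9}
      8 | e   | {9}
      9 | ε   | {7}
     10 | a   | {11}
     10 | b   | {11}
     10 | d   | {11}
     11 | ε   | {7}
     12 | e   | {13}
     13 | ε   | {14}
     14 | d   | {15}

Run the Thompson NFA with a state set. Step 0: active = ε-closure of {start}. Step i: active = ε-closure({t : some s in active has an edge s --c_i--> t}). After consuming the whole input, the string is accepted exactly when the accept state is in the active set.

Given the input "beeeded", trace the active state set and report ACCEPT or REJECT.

S₀ = ε-closure({0}) = {0,2}
'b' @ 1: {3,4}
'e' @ 2: {1,2,5,6,8,10}
'e' @ 3: {3,4,7,9,12}
'e' @ 4: {1,2,5,6,8,10,13,14}
'd' @ 5: {7,11,12,15}  (accept∈set)
'e' @ 6: {13,14}
'd' @ 7: {15}  (accept∈set)
final: {15}; accept 15 in set

Answer: ACCEPT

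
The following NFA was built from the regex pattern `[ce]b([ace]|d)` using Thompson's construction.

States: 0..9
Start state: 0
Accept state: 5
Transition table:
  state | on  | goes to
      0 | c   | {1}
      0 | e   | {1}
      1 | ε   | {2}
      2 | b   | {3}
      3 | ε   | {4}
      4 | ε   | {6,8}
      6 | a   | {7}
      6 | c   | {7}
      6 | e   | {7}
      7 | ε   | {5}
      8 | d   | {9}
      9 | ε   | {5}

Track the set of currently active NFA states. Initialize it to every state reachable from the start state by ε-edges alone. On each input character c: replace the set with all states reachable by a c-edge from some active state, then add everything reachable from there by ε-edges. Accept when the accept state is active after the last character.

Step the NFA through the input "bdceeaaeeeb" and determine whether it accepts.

start: ε-closure({0}) = {0}
'b' @ 1: {}  — dead — no transitions
rest 'dceeaaeeeb' ignored (set empty)
end set {} — state 5 not in

Answer: REJECT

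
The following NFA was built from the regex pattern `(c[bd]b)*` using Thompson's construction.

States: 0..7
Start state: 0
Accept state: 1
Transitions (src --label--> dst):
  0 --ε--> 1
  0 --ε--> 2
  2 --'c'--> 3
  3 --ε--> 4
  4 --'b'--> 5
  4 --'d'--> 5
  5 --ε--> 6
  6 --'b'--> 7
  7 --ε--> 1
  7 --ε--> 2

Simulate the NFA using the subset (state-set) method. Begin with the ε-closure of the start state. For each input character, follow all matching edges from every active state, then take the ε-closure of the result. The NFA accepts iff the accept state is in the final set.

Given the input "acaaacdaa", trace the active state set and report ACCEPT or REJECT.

Answer: REJECT

Steps:
S₀ = ε-closure({0}) = {0,1,2}
'a' @ 1: {}  — state set empty
rest 'caaacdaa' ignored (set empty)
end set {} — state 1 not in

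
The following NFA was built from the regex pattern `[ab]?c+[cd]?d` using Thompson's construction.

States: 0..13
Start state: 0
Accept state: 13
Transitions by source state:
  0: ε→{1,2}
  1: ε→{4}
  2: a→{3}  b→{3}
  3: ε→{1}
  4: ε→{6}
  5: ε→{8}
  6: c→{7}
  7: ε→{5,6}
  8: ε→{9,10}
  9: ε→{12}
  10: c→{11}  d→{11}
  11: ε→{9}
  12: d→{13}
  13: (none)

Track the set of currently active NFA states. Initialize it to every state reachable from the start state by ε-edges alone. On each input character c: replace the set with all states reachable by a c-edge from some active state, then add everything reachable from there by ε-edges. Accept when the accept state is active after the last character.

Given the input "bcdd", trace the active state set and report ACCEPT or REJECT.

Answer: ACCEPT

Trace:
S₀ = ε-closure({0}) = {0,1,2,4,6}
'b' @ 1: {1,3,4,6}
'c' @ 2: {5,6,7,8,9,10,12}
'd' @ 3: {9,11,12,13}  ✓accept
'd' @ 4: {13}  ✓accept
final: {13}; accept 13 in set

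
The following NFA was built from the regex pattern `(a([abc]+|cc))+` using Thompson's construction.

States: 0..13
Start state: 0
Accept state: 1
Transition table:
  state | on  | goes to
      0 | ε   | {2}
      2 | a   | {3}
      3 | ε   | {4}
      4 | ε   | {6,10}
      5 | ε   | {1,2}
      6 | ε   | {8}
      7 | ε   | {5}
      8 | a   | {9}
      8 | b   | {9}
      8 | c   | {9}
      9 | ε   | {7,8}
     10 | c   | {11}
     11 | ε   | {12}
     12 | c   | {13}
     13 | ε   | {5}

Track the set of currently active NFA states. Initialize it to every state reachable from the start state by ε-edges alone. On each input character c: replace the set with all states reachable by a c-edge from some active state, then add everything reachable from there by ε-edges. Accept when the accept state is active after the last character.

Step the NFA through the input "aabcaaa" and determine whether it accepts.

S₀ = ε-closure({0}) = {0,2}
'a' @ 1: {3,4,6,8,10}
'a' @ 2: {1,2,5,7,8,9}  ✓accept
'b' @ 3: {1,2,5,7,8,9}  ✓accept
'c' @ 4: {1,2,5,7,8,9}  ✓accept
'a' @ 5: {1,2,3,4,5,6,7,8,9,10}  ✓accept
'a' @ 6: {1,2,3,4,5,6,7,8,9,10}  ✓accept
'a' @ 7: {1,2,3,4,5,6,7,8,9,10}  ✓accept
after full input: {1,2,3,4,5,6,7,8,9,10}  (accept=1 in)

Answer: ACCEPT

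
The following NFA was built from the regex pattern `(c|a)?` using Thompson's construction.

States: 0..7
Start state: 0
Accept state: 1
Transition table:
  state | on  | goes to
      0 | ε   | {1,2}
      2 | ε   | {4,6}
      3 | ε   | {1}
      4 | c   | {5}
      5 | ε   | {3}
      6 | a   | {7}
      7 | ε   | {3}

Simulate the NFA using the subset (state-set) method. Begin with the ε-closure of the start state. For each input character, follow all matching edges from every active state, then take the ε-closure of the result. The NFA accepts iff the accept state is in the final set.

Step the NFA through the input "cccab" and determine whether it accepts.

Answer: REJECT

Trace:
start: ε-closure({0}) = {0,1,2,4,6}
'c' @ 1: {1,3,5}  ✓accept
'c' @ 2: {}  — state set empty
rest 'cab' ignored (set empty)
end set {} — state 1 not in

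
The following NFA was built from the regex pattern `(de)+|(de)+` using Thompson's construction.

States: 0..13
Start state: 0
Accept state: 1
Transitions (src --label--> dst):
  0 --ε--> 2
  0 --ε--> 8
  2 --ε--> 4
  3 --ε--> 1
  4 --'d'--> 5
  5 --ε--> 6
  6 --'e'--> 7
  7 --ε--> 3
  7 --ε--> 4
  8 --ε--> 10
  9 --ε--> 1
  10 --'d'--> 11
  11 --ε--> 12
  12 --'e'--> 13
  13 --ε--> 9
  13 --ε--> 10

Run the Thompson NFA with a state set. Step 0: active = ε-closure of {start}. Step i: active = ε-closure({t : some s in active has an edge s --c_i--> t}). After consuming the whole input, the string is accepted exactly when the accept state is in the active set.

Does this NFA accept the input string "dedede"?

start: ε-closure({0}) = {0,2,4,8,10}
'd' @ 1: {5,6,11,12}
'e' @ 2: {1,3,4,7,9,10,13}  [accepting]
'd' @ 3: {5,6,11,12}
'e' @ 4: {1,3,4,7,9,10,13}  [accepting]
'd' @ 5: {5,6,11,12}
'e' @ 6: {1,3,4,7,9,10,13}  [accepting]
end set {1,3,4,7,9,10,13} — state 1 in

Answer: ACCEPT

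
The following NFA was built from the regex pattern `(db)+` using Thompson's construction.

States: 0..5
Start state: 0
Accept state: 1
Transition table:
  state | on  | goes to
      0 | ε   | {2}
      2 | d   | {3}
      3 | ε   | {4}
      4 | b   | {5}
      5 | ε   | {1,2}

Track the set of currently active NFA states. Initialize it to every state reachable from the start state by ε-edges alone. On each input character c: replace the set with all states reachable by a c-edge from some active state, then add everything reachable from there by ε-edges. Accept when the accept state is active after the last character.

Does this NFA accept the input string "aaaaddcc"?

Answer: REJECT

Steps:
start: ε-closure({0}) = {0,2}
'a' @ 1: {}  — dead — no transitions
rest 'aaaddcc' ignored (set empty)
end set {} — state 1 not in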